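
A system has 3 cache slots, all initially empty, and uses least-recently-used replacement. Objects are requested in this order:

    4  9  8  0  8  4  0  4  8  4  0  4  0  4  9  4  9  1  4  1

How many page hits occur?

13

4: miss, frames {4}
9: miss, frames {4,9}
8: miss, frames {4,9,8}
0: miss, evict 4, frames {9,8,0}
8: hit
4: miss, evict 9, frames {0,8,4}
0: hit
4: hit
8: hit
4: hit
0: hit
4: hit
0: hit
4: hit
9: miss, evict 8, frames {0,4,9}
4: hit
9: hit
1: miss, evict 0, frames {4,9,1}
4: hit
1: hit
Hits: 13.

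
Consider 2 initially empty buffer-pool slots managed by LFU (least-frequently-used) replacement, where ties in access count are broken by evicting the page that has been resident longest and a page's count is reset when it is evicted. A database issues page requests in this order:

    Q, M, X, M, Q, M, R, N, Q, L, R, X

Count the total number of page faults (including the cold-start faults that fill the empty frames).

10

Q: miss, frames [Q]
M: miss, frames [Q, M]
X: miss, evict Q, frames [M, X]
M: hit
Q: miss, evict X, frames [M, Q]
M: hit
R: miss, evict Q, frames [M, R]
N: miss, evict R, frames [M, N]
Q: miss, evict N, frames [M, Q]
L: miss, evict Q, frames [M, L]
R: miss, evict L, frames [M, R]
X: miss, evict R, frames [M, X]
Page faults: 10.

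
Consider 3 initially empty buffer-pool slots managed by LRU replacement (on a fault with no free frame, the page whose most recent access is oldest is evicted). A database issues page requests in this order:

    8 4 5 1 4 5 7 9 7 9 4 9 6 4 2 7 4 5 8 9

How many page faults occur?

8 -> miss, frames [8]
4 -> miss, frames [8, 4]
5 -> miss, frames [8, 4, 5]
1 -> miss, evict 8, frames [4, 5, 1]
4 -> hit
5 -> hit
7 -> miss, evict 1, frames [4, 5, 7]
9 -> miss, evict 4, frames [5, 7, 9]
7 -> hit
9 -> hit
4 -> miss, evict 5, frames [7, 9, 4]
9 -> hit
6 -> miss, evict 7, frames [4, 9, 6]
4 -> hit
2 -> miss, evict 9, frames [6, 4, 2]
7 -> miss, evict 6, frames [4, 2, 7]
4 -> hit
5 -> miss, evict 2, frames [7, 4, 5]
8 -> miss, evict 7, frames [4, 5, 8]
9 -> miss, evict 4, frames [5, 8, 9]
Page faults: 13.

13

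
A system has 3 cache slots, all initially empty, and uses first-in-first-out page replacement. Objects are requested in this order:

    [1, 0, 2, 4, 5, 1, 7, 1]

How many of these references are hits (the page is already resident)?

1

1 → fault, frames [1]
0 → fault, frames [1, 0]
2 → fault, frames [1, 0, 2]
4 → fault, evict 1, frames [0, 2, 4]
5 → fault, evict 0, frames [2, 4, 5]
1 → fault, evict 2, frames [4, 5, 1]
7 → fault, evict 4, frames [5, 1, 7]
1 → hit
Hits: 1.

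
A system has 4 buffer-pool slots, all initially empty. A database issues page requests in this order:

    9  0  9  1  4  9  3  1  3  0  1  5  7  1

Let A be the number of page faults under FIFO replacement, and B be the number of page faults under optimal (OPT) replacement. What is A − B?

Under FIFO: F F . F F . F . . . . F F F → 8 faults.
Under OPT: F F . F F . F . . . . F F . → 7 faults.
A − B = 8 − 7 = 1.

1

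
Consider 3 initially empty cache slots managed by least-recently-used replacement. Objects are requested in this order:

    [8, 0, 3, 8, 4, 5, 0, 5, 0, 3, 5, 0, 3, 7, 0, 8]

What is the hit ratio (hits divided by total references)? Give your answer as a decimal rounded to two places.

8: miss, frames {8}
0: miss, frames {8,0}
3: miss, frames {8,0,3}
8: hit
4: miss, evict 0, frames {3,8,4}
5: miss, evict 3, frames {8,4,5}
0: miss, evict 8, frames {4,5,0}
5: hit
0: hit
3: miss, evict 4, frames {5,0,3}
5: hit
0: hit
3: hit
7: miss, evict 5, frames {0,3,7}
0: hit
8: miss, evict 3, frames {7,0,8}
Hits: 7 of 16 references → 7/16 = 0.4375.

0.44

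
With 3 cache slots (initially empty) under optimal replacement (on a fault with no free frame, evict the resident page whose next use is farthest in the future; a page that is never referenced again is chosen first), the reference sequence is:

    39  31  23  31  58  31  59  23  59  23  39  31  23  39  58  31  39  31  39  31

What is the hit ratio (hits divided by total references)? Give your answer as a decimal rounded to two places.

39 -> miss, frames {39}
31 -> miss, frames {39,31}
23 -> miss, frames {39,31,23}
31 -> hit
58 -> miss, evict 39, frames {31,23,58}
31 -> hit
59 -> miss, evict 58, frames {31,23,59}
23 -> hit
59 -> hit
23 -> hit
39 -> miss, evict 59, frames {31,23,39}
31 -> hit
23 -> hit
39 -> hit
58 -> miss, evict 23, frames {31,39,58}
31 -> hit
39 -> hit
31 -> hit
39 -> hit
31 -> hit
Hits: 13 of 20 references → 13/20 = 0.6500.

0.65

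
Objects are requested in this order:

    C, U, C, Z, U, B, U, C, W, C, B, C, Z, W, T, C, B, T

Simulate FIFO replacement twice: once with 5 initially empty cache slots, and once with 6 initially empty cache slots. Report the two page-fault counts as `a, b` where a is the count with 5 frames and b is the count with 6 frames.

7, 6

5 frames: F F . F . F . . F . . . . . F F . . → 7 faults.
6 frames: F F . F . F . . F . . . . . F . . . → 6 faults.
6 < 7: adding a frame reduced faults, as is typical.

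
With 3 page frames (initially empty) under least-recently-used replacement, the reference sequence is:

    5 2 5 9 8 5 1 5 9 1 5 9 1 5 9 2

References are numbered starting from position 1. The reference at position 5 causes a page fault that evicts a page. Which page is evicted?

pos 1: 5 -> fault, frames {5}
pos 2: 2 -> fault, frames {5,2}
pos 3: 5 -> hit
pos 4: 9 -> fault, frames {2,5,9}
pos 5: 8 -> fault, evict 2, frames {5,9,8}
At position 5, page 2 is evicted.

2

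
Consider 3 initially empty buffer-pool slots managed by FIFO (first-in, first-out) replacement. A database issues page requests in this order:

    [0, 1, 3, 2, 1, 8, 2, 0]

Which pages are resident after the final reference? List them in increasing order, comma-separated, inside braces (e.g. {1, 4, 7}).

0 → fault, frames [0]
1 → fault, frames [0, 1]
3 → fault, frames [0, 1, 3]
2 → fault, evict 0, frames [1, 3, 2]
1 → hit
8 → fault, evict 1, frames [3, 2, 8]
2 → hit
0 → fault, evict 3, frames [2, 8, 0]

{0, 2, 8}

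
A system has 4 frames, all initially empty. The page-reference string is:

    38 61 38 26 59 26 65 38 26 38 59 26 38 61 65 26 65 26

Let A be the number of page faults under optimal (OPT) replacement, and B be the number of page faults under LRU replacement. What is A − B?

-1

Under OPT: F F . F F . F . . . . . . F . . . . → 6 faults.
Under LRU: F F . F F . F . . . . . . F F . . . → 7 faults.
A − B = 6 − 7 = -1.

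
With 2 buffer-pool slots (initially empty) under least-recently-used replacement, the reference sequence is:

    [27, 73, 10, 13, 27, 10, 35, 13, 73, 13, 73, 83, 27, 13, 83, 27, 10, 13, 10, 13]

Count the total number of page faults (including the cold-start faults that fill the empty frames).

16

27 -> fault, frames (27)
73 -> fault, frames (27 73)
10 -> fault, evict 27, frames (73 10)
13 -> fault, evict 73, frames (10 13)
27 -> fault, evict 10, frames (13 27)
10 -> fault, evict 13, frames (27 10)
35 -> fault, evict 27, frames (10 35)
13 -> fault, evict 10, frames (35 13)
73 -> fault, evict 35, frames (13 73)
13 -> hit
73 -> hit
83 -> fault, evict 13, frames (73 83)
27 -> fault, evict 73, frames (83 27)
13 -> fault, evict 83, frames (27 13)
83 -> fault, evict 27, frames (13 83)
27 -> fault, evict 13, frames (83 27)
10 -> fault, evict 83, frames (27 10)
13 -> fault, evict 27, frames (10 13)
10 -> hit
13 -> hit
Page faults: 16.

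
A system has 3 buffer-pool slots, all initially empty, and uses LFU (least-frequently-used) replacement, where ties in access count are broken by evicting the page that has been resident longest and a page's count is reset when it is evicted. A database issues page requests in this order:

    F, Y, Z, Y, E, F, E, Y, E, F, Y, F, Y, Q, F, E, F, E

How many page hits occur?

F -> miss, frames {F}
Y -> miss, frames {F,Y}
Z -> miss, frames {F,Y,Z}
Y -> hit
E -> miss, evict F, frames {Y,Z,E}
F -> miss, evict Z, frames {Y,E,F}
E -> hit
Y -> hit
E -> hit
F -> hit
Y -> hit
F -> hit
Y -> hit
Q -> miss, evict E, frames {Y,F,Q}
F -> hit
E -> miss, evict Q, frames {Y,F,E}
F -> hit
E -> hit
Hits: 11.

11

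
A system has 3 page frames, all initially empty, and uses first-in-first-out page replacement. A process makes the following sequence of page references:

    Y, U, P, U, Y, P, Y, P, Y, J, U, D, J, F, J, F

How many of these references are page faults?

Y -> fault, frames {Y}
U -> fault, frames {Y,U}
P -> fault, frames {Y,U,P}
U -> hit
Y -> hit
P -> hit
Y -> hit
P -> hit
Y -> hit
J -> fault, evict Y, frames {U,P,J}
U -> hit
D -> fault, evict U, frames {P,J,D}
J -> hit
F -> fault, evict P, frames {J,D,F}
J -> hit
F -> hit
Page faults: 6.

6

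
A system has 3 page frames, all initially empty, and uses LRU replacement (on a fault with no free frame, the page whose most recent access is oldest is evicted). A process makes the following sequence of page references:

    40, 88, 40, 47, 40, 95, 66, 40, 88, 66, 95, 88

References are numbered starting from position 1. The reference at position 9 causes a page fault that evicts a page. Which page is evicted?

95

pos 1: 40: fault, frames {40}
pos 2: 88: fault, frames {40,88}
pos 3: 40: hit
pos 4: 47: fault, frames {88,40,47}
pos 5: 40: hit
pos 6: 95: fault, evict 88, frames {47,40,95}
pos 7: 66: fault, evict 47, frames {40,95,66}
pos 8: 40: hit
pos 9: 88: fault, evict 95, frames {66,40,88}
At position 9, page 95 is evicted.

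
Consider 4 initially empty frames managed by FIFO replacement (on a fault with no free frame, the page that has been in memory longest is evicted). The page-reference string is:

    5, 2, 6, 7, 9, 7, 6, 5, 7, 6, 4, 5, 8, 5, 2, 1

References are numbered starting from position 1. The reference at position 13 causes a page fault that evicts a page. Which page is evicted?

7

pos 1: 5 -> fault, frames (5)
pos 2: 2 -> fault, frames (5 2)
pos 3: 6 -> fault, frames (5 2 6)
pos 4: 7 -> fault, frames (5 2 6 7)
pos 5: 9 -> fault, evict 5, frames (2 6 7 9)
pos 6: 7 -> hit
pos 7: 6 -> hit
pos 8: 5 -> fault, evict 2, frames (6 7 9 5)
pos 9: 7 -> hit
pos 10: 6 -> hit
pos 11: 4 -> fault, evict 6, frames (7 9 5 4)
pos 12: 5 -> hit
pos 13: 8 -> fault, evict 7, frames (9 5 4 8)
At position 13, page 7 is evicted.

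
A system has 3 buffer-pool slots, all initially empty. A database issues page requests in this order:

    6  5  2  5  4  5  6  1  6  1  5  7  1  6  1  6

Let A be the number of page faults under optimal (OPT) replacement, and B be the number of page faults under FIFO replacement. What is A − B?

-4

Under OPT: F F F . F . . F . . . F . . . . → 6 faults.
Under FIFO: F F F . F . F F . . F F . F F . → 10 faults.
A − B = 6 − 10 = -4.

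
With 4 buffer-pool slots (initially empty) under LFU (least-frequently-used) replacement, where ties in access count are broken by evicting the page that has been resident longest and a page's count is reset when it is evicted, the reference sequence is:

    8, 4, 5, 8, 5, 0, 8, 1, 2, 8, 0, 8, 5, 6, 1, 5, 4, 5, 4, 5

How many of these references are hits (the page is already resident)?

8: miss, frames (8)
4: miss, frames (8 4)
5: miss, frames (8 4 5)
8: hit
5: hit
0: miss, frames (8 4 5 0)
8: hit
1: miss, evict 4, frames (8 5 0 1)
2: miss, evict 0, frames (8 5 1 2)
8: hit
0: miss, evict 1, frames (8 5 2 0)
8: hit
5: hit
6: miss, evict 2, frames (8 5 0 6)
1: miss, evict 0, frames (8 5 6 1)
5: hit
4: miss, evict 6, frames (8 5 1 4)
5: hit
4: hit
5: hit
Hits: 10.

10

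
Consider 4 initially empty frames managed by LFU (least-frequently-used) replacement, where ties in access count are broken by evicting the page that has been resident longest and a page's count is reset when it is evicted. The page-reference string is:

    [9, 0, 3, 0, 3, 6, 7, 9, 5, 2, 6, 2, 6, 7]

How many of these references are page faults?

10

9 → fault, frames [9]
0 → fault, frames [9, 0]
3 → fault, frames [9, 0, 3]
0 → hit
3 → hit
6 → fault, frames [9, 0, 3, 6]
7 → fault, evict 9, frames [0, 3, 6, 7]
9 → fault, evict 6, frames [0, 3, 7, 9]
5 → fault, evict 7, frames [0, 3, 9, 5]
2 → fault, evict 9, frames [0, 3, 5, 2]
6 → fault, evict 5, frames [0, 3, 2, 6]
2 → hit
6 → hit
7 → fault, evict 0, frames [3, 2, 6, 7]
Page faults: 10.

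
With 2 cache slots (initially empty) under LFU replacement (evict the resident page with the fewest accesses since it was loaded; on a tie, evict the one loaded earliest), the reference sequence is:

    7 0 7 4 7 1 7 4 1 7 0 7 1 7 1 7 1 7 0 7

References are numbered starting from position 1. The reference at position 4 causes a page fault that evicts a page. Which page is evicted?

pos 1: 7: fault, frames (7)
pos 2: 0: fault, frames (7 0)
pos 3: 7: hit
pos 4: 4: fault, evict 0, frames (7 4)
At position 4, page 0 is evicted.

0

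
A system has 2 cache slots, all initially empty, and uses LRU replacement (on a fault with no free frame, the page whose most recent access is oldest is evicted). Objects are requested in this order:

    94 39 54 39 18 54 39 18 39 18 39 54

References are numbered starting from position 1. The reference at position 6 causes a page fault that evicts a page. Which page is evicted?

39

pos 1: 94: miss, frames [94]
pos 2: 39: miss, frames [94, 39]
pos 3: 54: miss, evict 94, frames [39, 54]
pos 4: 39: hit
pos 5: 18: miss, evict 54, frames [39, 18]
pos 6: 54: miss, evict 39, frames [18, 54]
At position 6, page 39 is evicted.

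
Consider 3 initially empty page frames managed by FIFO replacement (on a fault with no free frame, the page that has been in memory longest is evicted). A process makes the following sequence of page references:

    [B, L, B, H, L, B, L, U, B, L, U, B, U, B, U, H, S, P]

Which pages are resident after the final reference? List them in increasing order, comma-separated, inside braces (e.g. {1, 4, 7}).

{H, P, S}

B -> fault, frames [B]
L -> fault, frames [B, L]
B -> hit
H -> fault, frames [B, L, H]
L -> hit
B -> hit
L -> hit
U -> fault, evict B, frames [L, H, U]
B -> fault, evict L, frames [H, U, B]
L -> fault, evict H, frames [U, B, L]
U -> hit
B -> hit
U -> hit
B -> hit
U -> hit
H -> fault, evict U, frames [B, L, H]
S -> fault, evict B, frames [L, H, S]
P -> fault, evict L, frames [H, S, P]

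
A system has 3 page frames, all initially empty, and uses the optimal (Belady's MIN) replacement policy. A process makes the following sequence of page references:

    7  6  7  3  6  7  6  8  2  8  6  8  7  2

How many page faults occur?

6

7 -> miss, frames (7)
6 -> miss, frames (7 6)
7 -> hit
3 -> miss, frames (7 6 3)
6 -> hit
7 -> hit
6 -> hit
8 -> miss, evict 3, frames (7 6 8)
2 -> miss, evict 7, frames (6 8 2)
8 -> hit
6 -> hit
8 -> hit
7 -> miss, evict 8, frames (6 2 7)
2 -> hit
Page faults: 6.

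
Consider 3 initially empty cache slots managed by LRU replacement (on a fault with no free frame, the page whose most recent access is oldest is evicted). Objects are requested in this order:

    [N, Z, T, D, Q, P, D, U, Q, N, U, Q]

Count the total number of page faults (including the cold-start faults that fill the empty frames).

N: miss, frames (N)
Z: miss, frames (N Z)
T: miss, frames (N Z T)
D: miss, evict N, frames (Z T D)
Q: miss, evict Z, frames (T D Q)
P: miss, evict T, frames (D Q P)
D: hit
U: miss, evict Q, frames (P D U)
Q: miss, evict P, frames (D U Q)
N: miss, evict D, frames (U Q N)
U: hit
Q: hit
Page faults: 9.

9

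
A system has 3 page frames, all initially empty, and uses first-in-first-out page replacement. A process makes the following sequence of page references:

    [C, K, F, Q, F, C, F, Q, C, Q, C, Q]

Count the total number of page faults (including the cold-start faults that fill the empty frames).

C → miss, frames (C)
K → miss, frames (C K)
F → miss, frames (C K F)
Q → miss, evict C, frames (K F Q)
F → hit
C → miss, evict K, frames (F Q C)
F → hit
Q → hit
C → hit
Q → hit
C → hit
Q → hit
Page faults: 5.

5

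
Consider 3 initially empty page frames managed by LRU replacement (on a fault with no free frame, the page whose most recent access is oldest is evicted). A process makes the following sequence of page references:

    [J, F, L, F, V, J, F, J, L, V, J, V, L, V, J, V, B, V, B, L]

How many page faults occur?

9

J → miss, frames [J]
F → miss, frames [J, F]
L → miss, frames [J, F, L]
F → hit
V → miss, evict J, frames [L, F, V]
J → miss, evict L, frames [F, V, J]
F → hit
J → hit
L → miss, evict V, frames [F, J, L]
V → miss, evict F, frames [J, L, V]
J → hit
V → hit
L → hit
V → hit
J → hit
V → hit
B → miss, evict L, frames [J, V, B]
V → hit
B → hit
L → miss, evict J, frames [V, B, L]
Page faults: 9.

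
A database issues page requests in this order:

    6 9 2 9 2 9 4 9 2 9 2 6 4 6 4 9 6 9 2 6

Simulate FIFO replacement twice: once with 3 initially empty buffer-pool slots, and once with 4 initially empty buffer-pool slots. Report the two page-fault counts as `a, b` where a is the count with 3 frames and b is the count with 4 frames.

3 frames: F F F . . . F . . . . F . . . F . . F . → 7 faults.
4 frames: F F F . . . F . . . . . . . . . . . . . → 4 faults.
4 < 7: adding a frame reduced faults, as is typical.

7, 4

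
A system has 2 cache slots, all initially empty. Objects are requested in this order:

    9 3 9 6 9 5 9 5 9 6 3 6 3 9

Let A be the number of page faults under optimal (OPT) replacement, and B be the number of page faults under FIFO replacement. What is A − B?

Under OPT: F F . F . F . . . F F . . F → 7 faults.
Under FIFO: F F . F F F . . . F F . . F → 8 faults.
A − B = 7 − 8 = -1.

-1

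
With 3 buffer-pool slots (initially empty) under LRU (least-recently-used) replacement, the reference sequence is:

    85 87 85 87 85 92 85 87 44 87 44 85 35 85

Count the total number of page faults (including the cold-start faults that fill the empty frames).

85 → fault, frames [85]
87 → fault, frames [85, 87]
85 → hit
87 → hit
85 → hit
92 → fault, frames [87, 85, 92]
85 → hit
87 → hit
44 → fault, evict 92, frames [85, 87, 44]
87 → hit
44 → hit
85 → hit
35 → fault, evict 87, frames [44, 85, 35]
85 → hit
Page faults: 5.

5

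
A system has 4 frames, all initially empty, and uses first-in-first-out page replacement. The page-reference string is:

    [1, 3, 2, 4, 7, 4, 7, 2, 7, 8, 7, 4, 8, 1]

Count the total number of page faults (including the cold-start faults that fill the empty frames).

7

1 -> miss, frames [1]
3 -> miss, frames [1, 3]
2 -> miss, frames [1, 3, 2]
4 -> miss, frames [1, 3, 2, 4]
7 -> miss, evict 1, frames [3, 2, 4, 7]
4 -> hit
7 -> hit
2 -> hit
7 -> hit
8 -> miss, evict 3, frames [2, 4, 7, 8]
7 -> hit
4 -> hit
8 -> hit
1 -> miss, evict 2, frames [4, 7, 8, 1]
Page faults: 7.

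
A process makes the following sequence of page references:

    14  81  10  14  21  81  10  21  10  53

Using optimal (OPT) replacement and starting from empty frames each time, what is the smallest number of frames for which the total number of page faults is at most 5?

3

f=1: 10 faults
f=2: 7 faults
f=3: 5 faults
f=4: 5 faults
f=5: 5 faults
Smallest f with faults ≤ 5 is 3.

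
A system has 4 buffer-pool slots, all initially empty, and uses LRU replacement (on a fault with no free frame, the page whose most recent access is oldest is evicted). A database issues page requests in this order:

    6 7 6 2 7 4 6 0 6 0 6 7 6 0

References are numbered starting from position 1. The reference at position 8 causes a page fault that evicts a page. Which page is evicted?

pos 1: 6: miss, frames {6}
pos 2: 7: miss, frames {6,7}
pos 3: 6: hit
pos 4: 2: miss, frames {7,6,2}
pos 5: 7: hit
pos 6: 4: miss, frames {6,2,7,4}
pos 7: 6: hit
pos 8: 0: miss, evict 2, frames {7,4,6,0}
At position 8, page 2 is evicted.

2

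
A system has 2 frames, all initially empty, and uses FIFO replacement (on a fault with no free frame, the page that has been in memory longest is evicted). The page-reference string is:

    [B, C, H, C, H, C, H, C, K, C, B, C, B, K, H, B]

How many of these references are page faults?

B -> fault, frames {B}
C -> fault, frames {B,C}
H -> fault, evict B, frames {C,H}
C -> hit
H -> hit
C -> hit
H -> hit
C -> hit
K -> fault, evict C, frames {H,K}
C -> fault, evict H, frames {K,C}
B -> fault, evict K, frames {C,B}
C -> hit
B -> hit
K -> fault, evict C, frames {B,K}
H -> fault, evict B, frames {K,H}
B -> fault, evict K, frames {H,B}
Page faults: 9.

9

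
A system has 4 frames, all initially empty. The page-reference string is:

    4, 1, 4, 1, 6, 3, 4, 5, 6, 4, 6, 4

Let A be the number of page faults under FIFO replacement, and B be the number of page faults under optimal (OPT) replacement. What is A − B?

Under FIFO: F F . . F F . F . F . . → 6 faults.
Under OPT: F F . . F F . F . . . . → 5 faults.
A − B = 6 − 5 = 1.

1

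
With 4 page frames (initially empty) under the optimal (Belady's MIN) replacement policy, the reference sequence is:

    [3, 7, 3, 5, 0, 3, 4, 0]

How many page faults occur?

3 → fault, frames (3)
7 → fault, frames (3 7)
3 → hit
5 → fault, frames (3 7 5)
0 → fault, frames (3 7 5 0)
3 → hit
4 → fault, evict 5, frames (3 7 0 4)
0 → hit
Page faults: 5.

5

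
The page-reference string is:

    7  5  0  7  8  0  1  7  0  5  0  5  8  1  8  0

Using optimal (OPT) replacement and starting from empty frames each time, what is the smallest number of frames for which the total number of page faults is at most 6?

4

f=1: 16 faults
f=2: 10 faults
f=3: 7 faults
f=4: 6 faults
f=5: 5 faults
Smallest f with faults ≤ 6 is 4.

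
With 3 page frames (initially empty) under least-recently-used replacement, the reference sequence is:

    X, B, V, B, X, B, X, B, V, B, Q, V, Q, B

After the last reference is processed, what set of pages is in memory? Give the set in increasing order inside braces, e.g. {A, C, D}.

{B, Q, V}

X: fault, frames [X]
B: fault, frames [X, B]
V: fault, frames [X, B, V]
B: hit
X: hit
B: hit
X: hit
B: hit
V: hit
B: hit
Q: fault, evict X, frames [V, B, Q]
V: hit
Q: hit
B: hit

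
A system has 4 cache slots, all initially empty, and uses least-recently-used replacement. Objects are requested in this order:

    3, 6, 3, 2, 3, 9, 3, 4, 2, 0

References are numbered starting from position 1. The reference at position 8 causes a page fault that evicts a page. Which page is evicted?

6

pos 1: 3: miss, frames (3)
pos 2: 6: miss, frames (3 6)
pos 3: 3: hit
pos 4: 2: miss, frames (6 3 2)
pos 5: 3: hit
pos 6: 9: miss, frames (6 2 3 9)
pos 7: 3: hit
pos 8: 4: miss, evict 6, frames (2 9 3 4)
At position 8, page 6 is evicted.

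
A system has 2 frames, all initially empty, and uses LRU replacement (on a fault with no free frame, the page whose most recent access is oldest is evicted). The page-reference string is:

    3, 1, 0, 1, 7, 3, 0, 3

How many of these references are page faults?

6

3: miss, frames {3}
1: miss, frames {3,1}
0: miss, evict 3, frames {1,0}
1: hit
7: miss, evict 0, frames {1,7}
3: miss, evict 1, frames {7,3}
0: miss, evict 7, frames {3,0}
3: hit
Page faults: 6.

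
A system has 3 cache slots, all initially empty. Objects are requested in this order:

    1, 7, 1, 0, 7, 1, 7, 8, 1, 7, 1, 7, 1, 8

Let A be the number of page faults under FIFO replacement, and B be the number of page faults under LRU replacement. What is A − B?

Under FIFO: F F . F . . . F F F . . . . → 6 faults.
Under LRU: F F . F . . . F . . . . . . → 4 faults.
A − B = 6 − 4 = 2.

2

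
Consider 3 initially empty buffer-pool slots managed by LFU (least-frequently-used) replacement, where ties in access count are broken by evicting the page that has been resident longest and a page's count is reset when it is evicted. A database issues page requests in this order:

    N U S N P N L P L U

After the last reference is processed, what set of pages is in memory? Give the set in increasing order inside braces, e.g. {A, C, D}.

{L, N, U}

N → fault, frames [N]
U → fault, frames [N, U]
S → fault, frames [N, U, S]
N → hit
P → fault, evict U, frames [N, S, P]
N → hit
L → fault, evict S, frames [N, P, L]
P → hit
L → hit
U → fault, evict P, frames [N, L, U]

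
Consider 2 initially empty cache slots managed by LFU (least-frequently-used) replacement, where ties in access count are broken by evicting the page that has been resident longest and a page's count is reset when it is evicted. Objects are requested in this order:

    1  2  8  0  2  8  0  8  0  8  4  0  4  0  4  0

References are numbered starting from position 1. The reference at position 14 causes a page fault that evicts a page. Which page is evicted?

pos 1: 1 -> fault, frames (1)
pos 2: 2 -> fault, frames (1 2)
pos 3: 8 -> fault, evict 1, frames (2 8)
pos 4: 0 -> fault, evict 2, frames (8 0)
pos 5: 2 -> fault, evict 8, frames (0 2)
pos 6: 8 -> fault, evict 0, frames (2 8)
pos 7: 0 -> fault, evict 2, frames (8 0)
pos 8: 8 -> hit
pos 9: 0 -> hit
pos 10: 8 -> hit
pos 11: 4 -> fault, evict 0, frames (8 4)
pos 12: 0 -> fault, evict 4, frames (8 0)
pos 13: 4 -> fault, evict 0, frames (8 4)
pos 14: 0 -> fault, evict 4, frames (8 0)
At position 14, page 4 is evicted.

4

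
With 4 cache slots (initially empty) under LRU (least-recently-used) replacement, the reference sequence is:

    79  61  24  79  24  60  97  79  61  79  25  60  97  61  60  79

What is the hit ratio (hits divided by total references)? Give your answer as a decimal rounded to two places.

0.31

79: fault, frames (79)
61: fault, frames (79 61)
24: fault, frames (79 61 24)
79: hit
24: hit
60: fault, frames (61 79 24 60)
97: fault, evict 61, frames (79 24 60 97)
79: hit
61: fault, evict 24, frames (60 97 79 61)
79: hit
25: fault, evict 60, frames (97 61 79 25)
60: fault, evict 97, frames (61 79 25 60)
97: fault, evict 61, frames (79 25 60 97)
61: fault, evict 79, frames (25 60 97 61)
60: hit
79: fault, evict 25, frames (97 61 60 79)
Hits: 5 of 16 references → 5/16 = 0.3125.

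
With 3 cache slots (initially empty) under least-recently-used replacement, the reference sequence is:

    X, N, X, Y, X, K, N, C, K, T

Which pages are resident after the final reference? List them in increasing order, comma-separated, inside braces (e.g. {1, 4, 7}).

{C, K, T}

X -> miss, frames [X]
N -> miss, frames [X, N]
X -> hit
Y -> miss, frames [N, X, Y]
X -> hit
K -> miss, evict N, frames [Y, X, K]
N -> miss, evict Y, frames [X, K, N]
C -> miss, evict X, frames [K, N, C]
K -> hit
T -> miss, evict N, frames [C, K, T]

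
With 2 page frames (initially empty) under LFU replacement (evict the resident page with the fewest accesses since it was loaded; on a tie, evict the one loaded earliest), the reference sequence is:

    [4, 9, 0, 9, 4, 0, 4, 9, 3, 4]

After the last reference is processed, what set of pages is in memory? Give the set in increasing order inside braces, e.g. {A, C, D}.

{4, 9}

4 -> miss, frames {4}
9 -> miss, frames {4,9}
0 -> miss, evict 4, frames {9,0}
9 -> hit
4 -> miss, evict 0, frames {9,4}
0 -> miss, evict 4, frames {9,0}
4 -> miss, evict 0, frames {9,4}
9 -> hit
3 -> miss, evict 4, frames {9,3}
4 -> miss, evict 3, frames {9,4}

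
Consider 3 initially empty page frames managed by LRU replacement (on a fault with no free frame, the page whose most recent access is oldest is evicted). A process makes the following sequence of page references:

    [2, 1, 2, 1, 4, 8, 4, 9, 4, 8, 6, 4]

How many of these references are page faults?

6

2 → miss, frames [2]
1 → miss, frames [2, 1]
2 → hit
1 → hit
4 → miss, frames [2, 1, 4]
8 → miss, evict 2, frames [1, 4, 8]
4 → hit
9 → miss, evict 1, frames [8, 4, 9]
4 → hit
8 → hit
6 → miss, evict 9, frames [4, 8, 6]
4 → hit
Page faults: 6.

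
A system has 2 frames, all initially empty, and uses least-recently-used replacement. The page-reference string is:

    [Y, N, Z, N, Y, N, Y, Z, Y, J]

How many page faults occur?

6

Y -> fault, frames {Y}
N -> fault, frames {Y,N}
Z -> fault, evict Y, frames {N,Z}
N -> hit
Y -> fault, evict Z, frames {N,Y}
N -> hit
Y -> hit
Z -> fault, evict N, frames {Y,Z}
Y -> hit
J -> fault, evict Z, frames {Y,J}
Page faults: 6.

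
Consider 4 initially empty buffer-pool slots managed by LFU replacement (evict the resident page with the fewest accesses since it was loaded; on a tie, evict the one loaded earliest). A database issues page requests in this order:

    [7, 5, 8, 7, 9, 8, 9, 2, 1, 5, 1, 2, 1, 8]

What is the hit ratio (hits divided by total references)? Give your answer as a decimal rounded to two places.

7 -> fault, frames [7]
5 -> fault, frames [7, 5]
8 -> fault, frames [7, 5, 8]
7 -> hit
9 -> fault, frames [7, 5, 8, 9]
8 -> hit
9 -> hit
2 -> fault, evict 5, frames [7, 8, 9, 2]
1 -> fault, evict 2, frames [7, 8, 9, 1]
5 -> fault, evict 1, frames [7, 8, 9, 5]
1 -> fault, evict 5, frames [7, 8, 9, 1]
2 -> fault, evict 1, frames [7, 8, 9, 2]
1 -> fault, evict 2, frames [7, 8, 9, 1]
8 -> hit
Hits: 4 of 14 references → 4/14 = 0.2857.

0.29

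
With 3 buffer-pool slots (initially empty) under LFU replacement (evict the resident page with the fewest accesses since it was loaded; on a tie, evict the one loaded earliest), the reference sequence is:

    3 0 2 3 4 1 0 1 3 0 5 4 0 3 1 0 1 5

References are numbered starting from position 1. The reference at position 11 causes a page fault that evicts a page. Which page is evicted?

pos 1: 3: fault, frames [3]
pos 2: 0: fault, frames [3, 0]
pos 3: 2: fault, frames [3, 0, 2]
pos 4: 3: hit
pos 5: 4: fault, evict 0, frames [3, 2, 4]
pos 6: 1: fault, evict 2, frames [3, 4, 1]
pos 7: 0: fault, evict 4, frames [3, 1, 0]
pos 8: 1: hit
pos 9: 3: hit
pos 10: 0: hit
pos 11: 5: fault, evict 1, frames [3, 0, 5]
At position 11, page 1 is evicted.

1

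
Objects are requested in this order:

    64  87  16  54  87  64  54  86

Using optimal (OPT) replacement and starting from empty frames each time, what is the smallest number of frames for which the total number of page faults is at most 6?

2

f=1: 8 faults
f=2: 6 faults
f=3: 5 faults
f=4: 5 faults
f=5: 5 faults
Smallest f with faults ≤ 6 is 2.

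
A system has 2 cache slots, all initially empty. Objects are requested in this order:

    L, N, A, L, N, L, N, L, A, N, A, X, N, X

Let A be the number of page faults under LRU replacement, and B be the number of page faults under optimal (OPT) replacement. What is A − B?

Under LRU: F F F F F . . . F F . F F . → 9 faults.
Under OPT: F F F . F . . . F . . F . . → 6 faults.
A − B = 9 − 6 = 3.

3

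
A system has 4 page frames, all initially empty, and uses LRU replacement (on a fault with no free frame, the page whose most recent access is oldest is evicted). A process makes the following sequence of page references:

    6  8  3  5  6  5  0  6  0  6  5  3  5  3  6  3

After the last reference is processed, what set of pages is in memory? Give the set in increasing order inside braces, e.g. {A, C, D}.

6 -> fault, frames {6}
8 -> fault, frames {6,8}
3 -> fault, frames {6,8,3}
5 -> fault, frames {6,8,3,5}
6 -> hit
5 -> hit
0 -> fault, evict 8, frames {3,6,5,0}
6 -> hit
0 -> hit
6 -> hit
5 -> hit
3 -> hit
5 -> hit
3 -> hit
6 -> hit
3 -> hit

{0, 3, 5, 6}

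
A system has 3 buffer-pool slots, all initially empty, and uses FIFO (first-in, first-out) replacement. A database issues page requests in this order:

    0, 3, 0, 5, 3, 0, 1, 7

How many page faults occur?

5

0: miss, frames [0]
3: miss, frames [0, 3]
0: hit
5: miss, frames [0, 3, 5]
3: hit
0: hit
1: miss, evict 0, frames [3, 5, 1]
7: miss, evict 3, frames [5, 1, 7]
Page faults: 5.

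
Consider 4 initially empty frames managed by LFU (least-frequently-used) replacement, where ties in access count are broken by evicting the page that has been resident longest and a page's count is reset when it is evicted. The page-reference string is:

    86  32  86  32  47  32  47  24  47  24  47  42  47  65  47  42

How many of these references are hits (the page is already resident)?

86 → miss, frames (86)
32 → miss, frames (86 32)
86 → hit
32 → hit
47 → miss, frames (86 32 47)
32 → hit
47 → hit
24 → miss, frames (86 32 47 24)
47 → hit
24 → hit
47 → hit
42 → miss, evict 86, frames (32 47 24 42)
47 → hit
65 → miss, evict 42, frames (32 47 24 65)
47 → hit
42 → miss, evict 65, frames (32 47 24 42)
Hits: 9.

9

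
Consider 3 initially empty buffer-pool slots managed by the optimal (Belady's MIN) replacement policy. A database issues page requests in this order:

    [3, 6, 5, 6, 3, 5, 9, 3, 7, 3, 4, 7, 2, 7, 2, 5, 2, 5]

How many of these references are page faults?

3: miss, frames (3)
6: miss, frames (3 6)
5: miss, frames (3 6 5)
6: hit
3: hit
5: hit
9: miss, evict 6, frames (3 5 9)
3: hit
7: miss, evict 9, frames (3 5 7)
3: hit
4: miss, evict 3, frames (5 7 4)
7: hit
2: miss, evict 4, frames (5 7 2)
7: hit
2: hit
5: hit
2: hit
5: hit
Page faults: 7.

7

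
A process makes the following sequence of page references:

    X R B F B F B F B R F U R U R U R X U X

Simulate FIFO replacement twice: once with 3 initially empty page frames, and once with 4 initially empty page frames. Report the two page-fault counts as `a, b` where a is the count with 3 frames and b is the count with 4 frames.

3 frames: F F F F . . . . . . . F F . . . . F . . → 7 faults.
4 frames: F F F F . . . . . . . F . . . . . F . . → 6 faults.
6 < 7: adding a frame reduced faults, as is typical.

7, 6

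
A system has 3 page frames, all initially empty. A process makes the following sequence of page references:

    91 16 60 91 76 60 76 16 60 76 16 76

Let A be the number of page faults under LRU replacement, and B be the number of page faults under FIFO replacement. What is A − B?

Under LRU: F F F . F . . F . . . . → 5 faults.
Under FIFO: F F F . F . . . . . . . → 4 faults.
A − B = 5 − 4 = 1.

1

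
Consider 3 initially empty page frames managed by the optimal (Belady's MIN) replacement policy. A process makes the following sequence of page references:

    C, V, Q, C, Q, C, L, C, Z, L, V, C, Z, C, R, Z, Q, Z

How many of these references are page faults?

C → miss, frames (C)
V → miss, frames (C V)
Q → miss, frames (C V Q)
C → hit
Q → hit
C → hit
L → miss, evict Q, frames (C V L)
C → hit
Z → miss, evict C, frames (V L Z)
L → hit
V → hit
C → miss, evict L, frames (V Z C)
Z → hit
C → hit
R → miss, evict C, frames (V Z R)
Z → hit
Q → miss, evict R, frames (V Z Q)
Z → hit
Page faults: 8.

8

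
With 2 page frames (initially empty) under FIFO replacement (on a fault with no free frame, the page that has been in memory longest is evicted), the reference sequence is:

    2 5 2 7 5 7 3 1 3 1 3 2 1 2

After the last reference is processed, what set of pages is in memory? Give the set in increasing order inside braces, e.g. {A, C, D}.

{1, 2}

2 -> miss, frames (2)
5 -> miss, frames (2 5)
2 -> hit
7 -> miss, evict 2, frames (5 7)
5 -> hit
7 -> hit
3 -> miss, evict 5, frames (7 3)
1 -> miss, evict 7, frames (3 1)
3 -> hit
1 -> hit
3 -> hit
2 -> miss, evict 3, frames (1 2)
1 -> hit
2 -> hit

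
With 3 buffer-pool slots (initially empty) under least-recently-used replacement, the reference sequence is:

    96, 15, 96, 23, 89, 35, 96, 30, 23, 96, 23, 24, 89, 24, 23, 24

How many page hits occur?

96: fault, frames [96]
15: fault, frames [96, 15]
96: hit
23: fault, frames [15, 96, 23]
89: fault, evict 15, frames [96, 23, 89]
35: fault, evict 96, frames [23, 89, 35]
96: fault, evict 23, frames [89, 35, 96]
30: fault, evict 89, frames [35, 96, 30]
23: fault, evict 35, frames [96, 30, 23]
96: hit
23: hit
24: fault, evict 30, frames [96, 23, 24]
89: fault, evict 96, frames [23, 24, 89]
24: hit
23: hit
24: hit
Hits: 6.

6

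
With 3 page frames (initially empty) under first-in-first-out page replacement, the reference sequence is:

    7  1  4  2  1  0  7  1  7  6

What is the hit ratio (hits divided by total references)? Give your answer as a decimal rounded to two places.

0.20

7: fault, frames (7)
1: fault, frames (7 1)
4: fault, frames (7 1 4)
2: fault, evict 7, frames (1 4 2)
1: hit
0: fault, evict 1, frames (4 2 0)
7: fault, evict 4, frames (2 0 7)
1: fault, evict 2, frames (0 7 1)
7: hit
6: fault, evict 0, frames (7 1 6)
Hits: 2 of 10 references → 2/10 = 0.2000.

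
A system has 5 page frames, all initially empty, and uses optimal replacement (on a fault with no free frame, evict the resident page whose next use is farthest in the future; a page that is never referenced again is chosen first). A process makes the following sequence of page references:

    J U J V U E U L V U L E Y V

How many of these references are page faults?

J → fault, frames (J)
U → fault, frames (J U)
J → hit
V → fault, frames (J U V)
U → hit
E → fault, frames (J U V E)
U → hit
L → fault, frames (J U V E L)
V → hit
U → hit
L → hit
E → hit
Y → fault, evict L, frames (J U V E Y)
V → hit
Page faults: 6.

6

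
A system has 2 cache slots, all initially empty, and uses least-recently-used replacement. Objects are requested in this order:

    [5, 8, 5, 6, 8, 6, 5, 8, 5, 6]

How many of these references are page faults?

5 -> fault, frames {5}
8 -> fault, frames {5,8}
5 -> hit
6 -> fault, evict 8, frames {5,6}
8 -> fault, evict 5, frames {6,8}
6 -> hit
5 -> fault, evict 8, frames {6,5}
8 -> fault, evict 6, frames {5,8}
5 -> hit
6 -> fault, evict 8, frames {5,6}
Page faults: 7.

7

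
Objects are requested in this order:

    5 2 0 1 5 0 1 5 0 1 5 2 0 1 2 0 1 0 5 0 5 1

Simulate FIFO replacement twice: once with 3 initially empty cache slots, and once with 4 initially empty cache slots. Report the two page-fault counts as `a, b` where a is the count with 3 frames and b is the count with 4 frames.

3 frames: F F F F F . . . . . . F F F . . . . F . . . → 9 faults.
4 frames: F F F F . . . . . . . . . . . . . . . . . . → 4 faults.
4 < 9: adding a frame reduced faults, as is typical.

9, 4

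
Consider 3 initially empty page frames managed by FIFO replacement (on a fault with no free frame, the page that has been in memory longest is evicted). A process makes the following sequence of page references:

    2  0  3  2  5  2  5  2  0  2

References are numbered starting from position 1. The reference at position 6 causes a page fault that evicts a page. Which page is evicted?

0

pos 1: 2: fault, frames [2]
pos 2: 0: fault, frames [2, 0]
pos 3: 3: fault, frames [2, 0, 3]
pos 4: 2: hit
pos 5: 5: fault, evict 2, frames [0, 3, 5]
pos 6: 2: fault, evict 0, frames [3, 5, 2]
At position 6, page 0 is evicted.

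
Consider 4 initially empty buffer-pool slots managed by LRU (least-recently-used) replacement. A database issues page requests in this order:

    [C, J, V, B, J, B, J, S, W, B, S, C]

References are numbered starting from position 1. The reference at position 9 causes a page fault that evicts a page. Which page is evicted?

V

pos 1: C → fault, frames [C]
pos 2: J → fault, frames [C, J]
pos 3: V → fault, frames [C, J, V]
pos 4: B → fault, frames [C, J, V, B]
pos 5: J → hit
pos 6: B → hit
pos 7: J → hit
pos 8: S → fault, evict C, frames [V, B, J, S]
pos 9: W → fault, evict V, frames [B, J, S, W]
At position 9, page V is evicted.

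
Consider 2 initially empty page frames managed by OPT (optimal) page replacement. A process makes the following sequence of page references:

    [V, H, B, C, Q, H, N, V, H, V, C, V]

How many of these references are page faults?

8

V -> miss, frames {V}
H -> miss, frames {V,H}
B -> miss, evict V, frames {H,B}
C -> miss, evict B, frames {H,C}
Q -> miss, evict C, frames {H,Q}
H -> hit
N -> miss, evict Q, frames {H,N}
V -> miss, evict N, frames {H,V}
H -> hit
V -> hit
C -> miss, evict H, frames {V,C}
V -> hit
Page faults: 8.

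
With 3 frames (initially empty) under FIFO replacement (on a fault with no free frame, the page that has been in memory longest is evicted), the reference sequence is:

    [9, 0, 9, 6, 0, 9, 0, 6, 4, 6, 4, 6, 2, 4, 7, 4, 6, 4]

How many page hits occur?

10

9 → fault, frames {9}
0 → fault, frames {9,0}
9 → hit
6 → fault, frames {9,0,6}
0 → hit
9 → hit
0 → hit
6 → hit
4 → fault, evict 9, frames {0,6,4}
6 → hit
4 → hit
6 → hit
2 → fault, evict 0, frames {6,4,2}
4 → hit
7 → fault, evict 6, frames {4,2,7}
4 → hit
6 → fault, evict 4, frames {2,7,6}
4 → fault, evict 2, frames {7,6,4}
Hits: 10.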